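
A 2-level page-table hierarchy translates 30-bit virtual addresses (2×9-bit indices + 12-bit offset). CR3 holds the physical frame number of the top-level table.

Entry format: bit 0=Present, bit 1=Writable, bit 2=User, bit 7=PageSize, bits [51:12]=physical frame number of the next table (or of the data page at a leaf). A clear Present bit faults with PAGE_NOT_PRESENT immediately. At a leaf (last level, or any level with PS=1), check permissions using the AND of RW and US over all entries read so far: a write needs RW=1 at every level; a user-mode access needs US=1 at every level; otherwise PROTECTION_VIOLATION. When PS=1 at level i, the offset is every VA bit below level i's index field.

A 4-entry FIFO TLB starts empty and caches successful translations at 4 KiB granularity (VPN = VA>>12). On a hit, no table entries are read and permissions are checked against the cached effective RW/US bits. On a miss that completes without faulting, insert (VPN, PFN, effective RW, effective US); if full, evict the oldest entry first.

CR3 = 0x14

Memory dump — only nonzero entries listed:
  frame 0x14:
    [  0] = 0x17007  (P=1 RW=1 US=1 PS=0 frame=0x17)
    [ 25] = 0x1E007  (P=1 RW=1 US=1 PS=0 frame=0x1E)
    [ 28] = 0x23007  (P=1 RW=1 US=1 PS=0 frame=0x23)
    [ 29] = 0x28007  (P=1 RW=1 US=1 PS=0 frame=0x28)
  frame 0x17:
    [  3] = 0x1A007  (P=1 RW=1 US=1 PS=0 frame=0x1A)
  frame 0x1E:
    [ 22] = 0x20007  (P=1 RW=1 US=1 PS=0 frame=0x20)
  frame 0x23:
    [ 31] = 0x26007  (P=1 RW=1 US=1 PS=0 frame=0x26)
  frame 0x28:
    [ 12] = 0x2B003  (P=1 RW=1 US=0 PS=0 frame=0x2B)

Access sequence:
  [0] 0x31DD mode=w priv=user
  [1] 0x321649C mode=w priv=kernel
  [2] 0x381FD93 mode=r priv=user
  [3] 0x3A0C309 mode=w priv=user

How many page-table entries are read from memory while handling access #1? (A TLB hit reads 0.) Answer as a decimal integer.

Per-access translation:
#0 VA=0x31DD (w,user):
  L0: frame=0x14 idx=0 entry=0x17007 [P=1 RW=1 US=1 PS=0]
  L1: frame=0x17 idx=3 entry=0x1A007 [P=1 RW=1 US=1 PS=0]
  ⇒ phys 0x1A1DD  [2 reads]
#1 VA=0x321649C (w,kernel):
  L0: frame=0x14 idx=25 entry=0x1E007 [P=1 RW=1 US=1 PS=0]
  L1: frame=0x1E idx=22 entry=0x20007 [P=1 RW=1 US=1 PS=0]
  ⇒ phys 0x2049C  [2 reads]
#2 VA=0x381FD93 (r,user):
  L0: frame=0x14 idx=28 entry=0x23007 [P=1 RW=1 US=1 PS=0]
  L1: frame=0x23 idx=31 entry=0x26007 [P=1 RW=1 US=1 PS=0]
  ⇒ phys 0x26D93  [2 reads]
#3 VA=0x3A0C309 (w,user):
  L0: frame=0x14 idx=29 entry=0x28007 [P=1 RW=1 US=1 PS=0]
  L1: frame=0x28 idx=12 entry=0x2B003 [P=1 RW=1 US=0 PS=0]
  ⇒ fault: PROTECTION_VIOLATION  — 2 lookups

Entries read for #1: 2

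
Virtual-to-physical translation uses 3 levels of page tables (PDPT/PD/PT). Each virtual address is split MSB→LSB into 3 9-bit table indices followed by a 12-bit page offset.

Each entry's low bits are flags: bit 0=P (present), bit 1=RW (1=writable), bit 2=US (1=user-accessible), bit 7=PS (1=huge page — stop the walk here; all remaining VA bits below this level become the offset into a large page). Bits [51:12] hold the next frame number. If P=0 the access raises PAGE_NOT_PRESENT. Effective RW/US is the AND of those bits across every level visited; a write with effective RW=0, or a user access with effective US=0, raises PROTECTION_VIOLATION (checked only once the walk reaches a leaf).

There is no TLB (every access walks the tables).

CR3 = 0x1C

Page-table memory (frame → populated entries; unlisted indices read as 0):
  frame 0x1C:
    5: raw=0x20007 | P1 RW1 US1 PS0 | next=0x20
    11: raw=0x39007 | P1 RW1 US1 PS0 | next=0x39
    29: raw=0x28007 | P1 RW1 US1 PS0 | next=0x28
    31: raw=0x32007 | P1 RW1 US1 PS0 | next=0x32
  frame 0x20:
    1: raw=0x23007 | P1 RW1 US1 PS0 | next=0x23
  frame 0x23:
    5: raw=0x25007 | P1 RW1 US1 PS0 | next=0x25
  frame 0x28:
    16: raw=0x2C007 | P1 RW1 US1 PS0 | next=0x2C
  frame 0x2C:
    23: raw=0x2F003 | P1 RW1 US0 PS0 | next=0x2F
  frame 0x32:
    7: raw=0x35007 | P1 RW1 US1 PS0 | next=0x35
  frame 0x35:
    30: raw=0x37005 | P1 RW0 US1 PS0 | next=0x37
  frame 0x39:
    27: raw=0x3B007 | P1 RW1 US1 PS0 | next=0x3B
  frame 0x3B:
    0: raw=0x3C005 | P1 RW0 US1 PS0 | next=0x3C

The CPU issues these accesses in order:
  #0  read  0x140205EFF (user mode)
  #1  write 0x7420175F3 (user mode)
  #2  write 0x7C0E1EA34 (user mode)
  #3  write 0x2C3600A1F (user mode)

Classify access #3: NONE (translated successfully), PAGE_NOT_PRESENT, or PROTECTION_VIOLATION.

Trace:
#0 VA=0x140205EFF (r,user):
  L0 @0x1C[5] → 0x20007  P=1,RW=1,US=1,PS=0
  L1 @0x20[1] → 0x23007  P=1,RW=1,US=1,PS=0
  L2 @0x23[5] → 0x25007  P=1,RW=1,US=1,PS=0
  ✓ 0x25EFF  — 3 lookups
#1 VA=0x7420175F3 (w,user):
  L0 @0x1C[29] → 0x28007  P=1,RW=1,US=1,PS=0
  L1 @0x28[16] → 0x2C007  P=1,RW=1,US=1,PS=0
  L2 @0x2C[23] → 0x2F003  P=1,RW=1,US=0,PS=0
  ✗ PROTECTION_VIOLATION  [3 reads]
#2 VA=0x7C0E1EA34 (w,user):
  L0 @0x1C[31] → 0x32007  P=1,RW=1,US=1,PS=0
  L1 @0x32[7] → 0x35007  P=1,RW=1,US=1,PS=0
  L2 @0x35[30] → 0x37005  P=1,RW=0,US=1,PS=0
  ✗ PROTECTION_VIOLATION  [3 reads]
#3 VA=0x2C3600A1F (w,user):
  L0 @0x1C[11] → 0x39007  P=1,RW=1,US=1,PS=0
  L1 @0x39[27] → 0x3B007  P=1,RW=1,US=1,PS=0
  L2 @0x3B[0] → 0x3C005  P=1,RW=0,US=1,PS=0
  ✗ PROTECTION_VIOLATION  [3 reads]

Access #3 fault: PROTECTION_VIOLATION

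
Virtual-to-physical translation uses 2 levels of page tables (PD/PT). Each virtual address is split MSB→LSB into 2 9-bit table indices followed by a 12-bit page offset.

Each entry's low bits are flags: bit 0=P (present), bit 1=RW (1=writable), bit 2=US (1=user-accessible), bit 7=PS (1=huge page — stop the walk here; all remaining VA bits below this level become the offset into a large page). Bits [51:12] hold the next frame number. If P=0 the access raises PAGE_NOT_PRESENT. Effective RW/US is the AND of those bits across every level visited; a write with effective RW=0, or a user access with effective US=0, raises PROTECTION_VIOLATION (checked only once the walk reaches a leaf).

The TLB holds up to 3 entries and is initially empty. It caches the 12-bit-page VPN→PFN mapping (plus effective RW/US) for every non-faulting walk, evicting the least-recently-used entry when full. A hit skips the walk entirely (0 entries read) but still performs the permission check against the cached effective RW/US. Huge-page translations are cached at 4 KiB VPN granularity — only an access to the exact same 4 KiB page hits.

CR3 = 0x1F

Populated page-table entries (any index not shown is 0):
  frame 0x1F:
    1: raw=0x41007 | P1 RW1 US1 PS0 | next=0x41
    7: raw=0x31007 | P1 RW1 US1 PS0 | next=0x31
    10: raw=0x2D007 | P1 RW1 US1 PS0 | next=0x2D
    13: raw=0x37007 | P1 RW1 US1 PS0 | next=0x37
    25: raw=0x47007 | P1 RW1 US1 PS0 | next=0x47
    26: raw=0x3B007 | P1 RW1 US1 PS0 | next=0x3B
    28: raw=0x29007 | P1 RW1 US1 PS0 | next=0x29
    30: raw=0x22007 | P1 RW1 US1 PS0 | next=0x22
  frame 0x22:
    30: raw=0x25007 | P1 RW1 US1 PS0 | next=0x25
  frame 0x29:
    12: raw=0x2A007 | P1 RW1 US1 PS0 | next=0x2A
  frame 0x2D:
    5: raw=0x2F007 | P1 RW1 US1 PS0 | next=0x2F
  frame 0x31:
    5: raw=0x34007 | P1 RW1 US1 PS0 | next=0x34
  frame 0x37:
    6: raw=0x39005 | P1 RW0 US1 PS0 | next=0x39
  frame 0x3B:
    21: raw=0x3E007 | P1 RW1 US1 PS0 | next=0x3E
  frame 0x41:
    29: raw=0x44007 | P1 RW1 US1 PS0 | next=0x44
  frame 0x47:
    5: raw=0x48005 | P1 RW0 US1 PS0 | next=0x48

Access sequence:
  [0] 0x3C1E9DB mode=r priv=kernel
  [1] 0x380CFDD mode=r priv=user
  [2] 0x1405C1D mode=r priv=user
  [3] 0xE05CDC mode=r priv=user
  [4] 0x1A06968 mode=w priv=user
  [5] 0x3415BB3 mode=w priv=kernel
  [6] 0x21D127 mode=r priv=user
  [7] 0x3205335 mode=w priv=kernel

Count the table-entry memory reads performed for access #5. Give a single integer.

Per-access translation:
#0 VA=0x3C1E9DB (r,kernel):
  [0] read 0x1F idx=30: raw=0x22007 flags P=1 W=1 U=1 S=0
  [1] read 0x22 idx=30: raw=0x25007 flags P=1 W=1 U=1 S=0
  ✓ 0x259DB  — 2 lookups
#1 VA=0x380CFDD (r,user):
  [0] read 0x1F idx=28: raw=0x29007 flags P=1 W=1 U=1 S=0
  [1] read 0x29 idx=12: raw=0x2A007 flags P=1 W=1 U=1 S=0
  ✓ 0x2AFDD  — 2 lookups
#2 VA=0x1405C1D (r,user):
  [0] read 0x1F idx=10: raw=0x2D007 flags P=1 W=1 U=1 S=0
  [1] read 0x2D idx=5: raw=0x2F007 flags P=1 W=1 U=1 S=0
  ✓ 0x2FC1D  — 2 lookups
#3 VA=0xE05CDC (r,user):
  [0] read 0x1F idx=7: raw=0x31007 flags P=1 W=1 U=1 S=0
  [1] read 0x31 idx=5: raw=0x34007 flags P=1 W=1 U=1 S=0
  ✓ 0x34CDC  — 2 lookups
#4 VA=0x1A06968 (w,user):
  [0] read 0x1F idx=13: raw=0x37007 flags P=1 W=1 U=1 S=0
  [1] read 0x37 idx=6: raw=0x39005 flags P=1 W=0 U=1 S=0
  ✗ PROTECTION_VIOLATION  [2 reads]
#5 VA=0x3415BB3 (w,kernel):
  [0] read 0x1F idx=26: raw=0x3B007 flags P=1 W=1 U=1 S=0
  [1] read 0x3B idx=21: raw=0x3E007 flags P=1 W=1 U=1 S=0
  ✓ 0x3EBB3  — 2 lookups
#6 VA=0x21D127 (r,user):
  [0] read 0x1F idx=1: raw=0x41007 flags P=1 W=1 U=1 S=0
  [1] read 0x41 idx=29: raw=0x44007 flags P=1 W=1 U=1 S=0
  ✓ 0x44127  — 2 lookups
#7 VA=0x3205335 (w,kernel):
  [0] read 0x1F idx=25: raw=0x47007 flags P=1 W=1 U=1 S=0
  [1] read 0x47 idx=5: raw=0x48005 flags P=1 W=0 U=1 S=0
  ✗ PROTECTION_VIOLATION  [2 reads]

Entries read for #5: 2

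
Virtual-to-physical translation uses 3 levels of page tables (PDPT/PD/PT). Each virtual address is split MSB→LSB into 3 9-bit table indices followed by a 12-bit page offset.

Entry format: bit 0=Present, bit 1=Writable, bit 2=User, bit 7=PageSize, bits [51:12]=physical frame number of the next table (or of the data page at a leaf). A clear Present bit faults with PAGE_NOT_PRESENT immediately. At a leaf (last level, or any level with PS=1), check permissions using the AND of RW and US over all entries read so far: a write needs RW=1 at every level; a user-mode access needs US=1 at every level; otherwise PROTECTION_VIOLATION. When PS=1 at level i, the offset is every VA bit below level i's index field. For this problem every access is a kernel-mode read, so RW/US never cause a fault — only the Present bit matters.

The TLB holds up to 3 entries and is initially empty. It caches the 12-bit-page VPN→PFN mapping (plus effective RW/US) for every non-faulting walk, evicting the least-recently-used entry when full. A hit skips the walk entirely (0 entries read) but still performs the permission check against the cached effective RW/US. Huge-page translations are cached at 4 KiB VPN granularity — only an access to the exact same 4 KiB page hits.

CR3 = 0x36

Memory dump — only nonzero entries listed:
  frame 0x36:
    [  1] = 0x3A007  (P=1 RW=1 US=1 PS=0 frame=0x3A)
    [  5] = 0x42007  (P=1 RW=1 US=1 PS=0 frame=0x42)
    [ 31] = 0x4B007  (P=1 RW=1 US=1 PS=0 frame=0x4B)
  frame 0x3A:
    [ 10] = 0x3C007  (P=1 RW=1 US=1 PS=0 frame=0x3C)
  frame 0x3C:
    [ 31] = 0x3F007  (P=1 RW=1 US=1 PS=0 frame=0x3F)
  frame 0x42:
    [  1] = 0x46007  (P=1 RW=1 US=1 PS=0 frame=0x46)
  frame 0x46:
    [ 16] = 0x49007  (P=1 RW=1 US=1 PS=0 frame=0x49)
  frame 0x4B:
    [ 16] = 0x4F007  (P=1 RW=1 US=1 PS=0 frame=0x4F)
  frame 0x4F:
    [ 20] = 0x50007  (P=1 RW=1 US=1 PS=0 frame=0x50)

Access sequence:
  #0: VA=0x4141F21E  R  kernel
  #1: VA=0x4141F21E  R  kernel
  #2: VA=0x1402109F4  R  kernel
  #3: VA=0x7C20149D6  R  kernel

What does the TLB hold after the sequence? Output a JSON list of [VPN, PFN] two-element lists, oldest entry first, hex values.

Per-access translation:
#0 VA=0x4141F21E (r,kernel):
  lvl0: tbl 0x36, slot 1 ⇒ 0x3A007 (P1/RW1/US1/PS0)
  lvl1: tbl 0x3A, slot 10 ⇒ 0x3C007 (P1/RW1/US1/PS0)
  lvl2: tbl 0x3C, slot 31 ⇒ 0x3F007 (P1/RW1/US1/PS0)
  → PA=0x3F21E  (3 entries read)
#1 VA=0x4141F21E (r,kernel):
  TLB hit vpn=0x4141F → PA=0x3F21E
#2 VA=0x1402109F4 (r,kernel):
  lvl0: tbl 0x36, slot 5 ⇒ 0x42007 (P1/RW1/US1/PS0)
  lvl1: tbl 0x42, slot 1 ⇒ 0x46007 (P1/RW1/US1/PS0)
  lvl2: tbl 0x46, slot 16 ⇒ 0x49007 (P1/RW1/US1/PS0)
  → PA=0x499F4  (3 entries read)
#3 VA=0x7C20149D6 (r,kernel):
  lvl0: tbl 0x36, slot 31 ⇒ 0x4B007 (P1/RW1/US1/PS0)
  lvl1: tbl 0x4B, slot 16 ⇒ 0x4F007 (P1/RW1/US1/PS0)
  lvl2: tbl 0x4F, slot 20 ⇒ 0x50007 (P1/RW1/US1/PS0)
  → PA=0x509D6  (3 entries read)

TLB: [["0x4141F", "0x3F"], ["0x140210", "0x49"], ["0x7C2014", "0x50"]]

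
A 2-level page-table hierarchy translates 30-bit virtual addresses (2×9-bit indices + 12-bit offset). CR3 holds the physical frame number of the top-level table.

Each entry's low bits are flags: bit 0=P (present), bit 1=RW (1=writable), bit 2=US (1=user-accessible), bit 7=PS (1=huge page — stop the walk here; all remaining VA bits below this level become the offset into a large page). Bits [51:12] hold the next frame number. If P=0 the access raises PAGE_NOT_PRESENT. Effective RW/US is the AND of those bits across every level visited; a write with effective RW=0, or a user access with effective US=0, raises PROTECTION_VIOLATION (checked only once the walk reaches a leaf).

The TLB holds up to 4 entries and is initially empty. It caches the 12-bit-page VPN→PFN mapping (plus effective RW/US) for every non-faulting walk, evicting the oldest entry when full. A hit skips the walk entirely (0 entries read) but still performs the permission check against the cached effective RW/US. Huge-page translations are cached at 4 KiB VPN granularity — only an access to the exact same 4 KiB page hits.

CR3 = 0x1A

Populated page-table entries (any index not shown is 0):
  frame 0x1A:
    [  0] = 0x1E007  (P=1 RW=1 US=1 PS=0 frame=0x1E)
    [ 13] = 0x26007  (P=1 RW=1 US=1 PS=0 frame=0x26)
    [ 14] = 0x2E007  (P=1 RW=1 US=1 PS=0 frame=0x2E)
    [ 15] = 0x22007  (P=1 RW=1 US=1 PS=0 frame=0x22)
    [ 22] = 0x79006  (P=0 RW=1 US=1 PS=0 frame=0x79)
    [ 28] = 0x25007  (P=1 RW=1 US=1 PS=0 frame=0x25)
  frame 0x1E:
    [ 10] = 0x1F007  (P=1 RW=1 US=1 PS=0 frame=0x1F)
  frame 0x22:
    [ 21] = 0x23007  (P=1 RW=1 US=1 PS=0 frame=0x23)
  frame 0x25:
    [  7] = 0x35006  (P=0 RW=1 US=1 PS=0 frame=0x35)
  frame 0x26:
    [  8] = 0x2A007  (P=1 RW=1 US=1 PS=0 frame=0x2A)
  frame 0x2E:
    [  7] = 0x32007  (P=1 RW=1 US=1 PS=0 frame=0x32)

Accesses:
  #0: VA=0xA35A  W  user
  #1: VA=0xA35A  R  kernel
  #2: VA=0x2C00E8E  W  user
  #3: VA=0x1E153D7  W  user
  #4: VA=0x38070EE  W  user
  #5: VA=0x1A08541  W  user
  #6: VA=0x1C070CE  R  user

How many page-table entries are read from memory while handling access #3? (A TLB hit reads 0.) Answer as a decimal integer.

Walk each access:
#0 VA=0xA35A (w,user):
  lvl0: tbl 0x1A, slot 0 ⇒ 0x1E007 (P1/RW1/US1/PS0)
  lvl1: tbl 0x1E, slot 10 ⇒ 0x1F007 (P1/RW1/US1/PS0)
  ⇒ phys 0x1F35A  [2 reads]
#1 VA=0xA35A (r,kernel):
  TLB hit vpn=0xA → PA=0x1F35A
#2 VA=0x2C00E8E (w,user):
  lvl0: tbl 0x1A, slot 22 ⇒ 0x79006 (P0/RW1/US1/PS0)
  ✗ PAGE_NOT_PRESENT  [1 reads]
#3 VA=0x1E153D7 (w,user):
  lvl0: tbl 0x1A, slot 15 ⇒ 0x22007 (P1/RW1/US1/PS0)
  lvl1: tbl 0x22, slot 21 ⇒ 0x23007 (P1/RW1/US1/PS0)
  ⇒ phys 0x233D7  [2 reads]
#4 VA=0x38070EE (w,user):
  lvl0: tbl 0x1A, slot 28 ⇒ 0x25007 (P1/RW1/US1/PS0)
  lvl1: tbl 0x25, slot 7 ⇒ 0x35006 (P0/RW1/US1/PS0)
  ✗ PAGE_NOT_PRESENT  [2 reads]
#5 VA=0x1A08541 (w,user):
  lvl0: tbl 0x1A, slot 13 ⇒ 0x26007 (P1/RW1/US1/PS0)
  lvl1: tbl 0x26, slot 8 ⇒ 0x2A007 (P1/RW1/US1/PS0)
  ⇒ phys 0x2A541  [2 reads]
#6 VA=0x1C070CE (r,user):
  lvl0: tbl 0x1A, slot 14 ⇒ 0x2E007 (P1/RW1/US1/PS0)
  lvl1: tbl 0x2E, slot 7 ⇒ 0x32007 (P1/RW1/US1/PS0)
  ⇒ phys 0x320CE  [2 reads]

Entries read for #3: 2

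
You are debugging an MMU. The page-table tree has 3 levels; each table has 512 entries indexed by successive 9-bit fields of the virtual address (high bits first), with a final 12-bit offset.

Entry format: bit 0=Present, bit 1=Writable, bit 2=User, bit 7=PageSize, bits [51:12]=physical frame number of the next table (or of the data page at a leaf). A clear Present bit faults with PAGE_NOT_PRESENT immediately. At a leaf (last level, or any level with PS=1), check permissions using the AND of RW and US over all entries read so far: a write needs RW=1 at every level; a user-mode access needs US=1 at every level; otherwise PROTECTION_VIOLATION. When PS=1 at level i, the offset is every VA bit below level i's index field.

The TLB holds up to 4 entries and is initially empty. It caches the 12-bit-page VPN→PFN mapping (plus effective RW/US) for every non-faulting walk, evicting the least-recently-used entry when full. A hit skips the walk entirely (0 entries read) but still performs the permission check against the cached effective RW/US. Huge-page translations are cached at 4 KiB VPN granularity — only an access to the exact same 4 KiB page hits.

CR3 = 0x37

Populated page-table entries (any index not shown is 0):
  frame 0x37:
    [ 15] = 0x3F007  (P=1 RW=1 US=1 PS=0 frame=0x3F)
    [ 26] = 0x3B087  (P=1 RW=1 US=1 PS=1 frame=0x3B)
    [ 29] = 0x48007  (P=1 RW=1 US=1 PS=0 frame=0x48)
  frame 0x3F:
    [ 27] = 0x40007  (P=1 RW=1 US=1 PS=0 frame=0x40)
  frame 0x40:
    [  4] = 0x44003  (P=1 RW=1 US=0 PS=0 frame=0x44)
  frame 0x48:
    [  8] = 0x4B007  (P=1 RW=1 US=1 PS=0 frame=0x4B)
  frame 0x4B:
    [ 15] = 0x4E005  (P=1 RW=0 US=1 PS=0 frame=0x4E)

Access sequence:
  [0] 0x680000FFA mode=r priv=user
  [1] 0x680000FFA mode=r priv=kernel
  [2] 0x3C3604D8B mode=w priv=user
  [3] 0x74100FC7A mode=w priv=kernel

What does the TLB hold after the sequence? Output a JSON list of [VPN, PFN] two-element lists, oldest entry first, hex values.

Trace:
#0 VA=0x680000FFA (r,user):
  L0: frame=0x37 idx=26 entry=0x3B087 [P=1 RW=1 US=1 PS=1]
  → PA=0x3BFFA (huge @L0)  (1 entries read)
#1 VA=0x680000FFA (r,kernel):
  TLB hit vpn=0x680000 → PA=0x3BFFA
#2 VA=0x3C3604D8B (w,user):
  L0: frame=0x37 idx=15 entry=0x3F007 [P=1 RW=1 US=1 PS=0]
  L1: frame=0x3F idx=27 entry=0x40007 [P=1 RW=1 US=1 PS=0]
  L2: frame=0x40 idx=4 entry=0x44003 [P=1 RW=1 US=0 PS=0]
  ✗ PROTECTION_VIOLATION  [3 reads]
#3 VA=0x74100FC7A (w,kernel):
  L0: frame=0x37 idx=29 entry=0x48007 [P=1 RW=1 US=1 PS=0]
  L1: frame=0x48 idx=8 entry=0x4B007 [P=1 RW=1 US=1 PS=0]
  L2: frame=0x4B idx=15 entry=0x4E005 [P=1 RW=0 US=1 PS=0]
  ✗ PROTECTION_VIOLATION  [3 reads]

TLB: [["0x680000", "0x3B"]]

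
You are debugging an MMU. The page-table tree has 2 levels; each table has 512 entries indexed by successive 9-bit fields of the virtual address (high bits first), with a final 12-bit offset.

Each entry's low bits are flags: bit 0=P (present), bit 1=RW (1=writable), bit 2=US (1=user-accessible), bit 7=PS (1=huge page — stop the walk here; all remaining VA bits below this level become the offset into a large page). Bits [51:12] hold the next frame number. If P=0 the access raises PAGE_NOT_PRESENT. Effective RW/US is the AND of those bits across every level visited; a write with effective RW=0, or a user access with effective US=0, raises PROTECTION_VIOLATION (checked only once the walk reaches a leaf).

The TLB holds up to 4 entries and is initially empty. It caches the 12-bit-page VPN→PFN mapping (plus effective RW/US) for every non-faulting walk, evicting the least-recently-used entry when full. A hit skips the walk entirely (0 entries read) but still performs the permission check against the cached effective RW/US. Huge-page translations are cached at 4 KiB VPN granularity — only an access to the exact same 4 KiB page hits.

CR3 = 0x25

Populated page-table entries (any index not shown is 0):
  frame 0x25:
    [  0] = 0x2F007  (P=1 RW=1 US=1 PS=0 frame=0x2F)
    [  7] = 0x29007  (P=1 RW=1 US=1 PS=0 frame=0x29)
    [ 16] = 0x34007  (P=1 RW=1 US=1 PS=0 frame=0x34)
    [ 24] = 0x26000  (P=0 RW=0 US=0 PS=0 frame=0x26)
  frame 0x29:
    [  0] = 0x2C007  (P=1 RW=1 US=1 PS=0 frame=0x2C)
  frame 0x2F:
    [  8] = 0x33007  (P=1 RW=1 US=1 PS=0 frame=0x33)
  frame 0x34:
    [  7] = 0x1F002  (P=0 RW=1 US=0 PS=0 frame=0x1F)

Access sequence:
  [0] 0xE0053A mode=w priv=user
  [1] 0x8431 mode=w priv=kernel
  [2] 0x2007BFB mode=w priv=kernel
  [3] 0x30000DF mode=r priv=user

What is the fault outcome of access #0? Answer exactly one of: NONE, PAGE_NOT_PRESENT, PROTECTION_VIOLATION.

Walk each access:
#0 VA=0xE0053A (w,user):
  L0 @0x25[7] → 0x29007  P=1,RW=1,US=1,PS=0
  L1 @0x29[0] → 0x2C007  P=1,RW=1,US=1,PS=0
  ✓ 0x2C53A  — 2 lookups
#1 VA=0x8431 (w,kernel):
  L0 @0x25[0] → 0x2F007  P=1,RW=1,US=1,PS=0
  L1 @0x2F[8] → 0x33007  P=1,RW=1,US=1,PS=0
  ✓ 0x33431  — 2 lookups
#2 VA=0x2007BFB (w,kernel):
  L0 @0x25[16] → 0x34007  P=1,RW=1,US=1,PS=0
  L1 @0x34[7] → 0x1F002  P=0,RW=1,US=0,PS=0
  ⇒ fault: PAGE_NOT_PRESENT  — 2 lookups
#3 VA=0x30000DF (r,user):
  L0 @0x25[24] → 0x26000  P=0,RW=0,US=0,PS=0
  ⇒ fault: PAGE_NOT_PRESENT  — 1 lookups

Access #0 fault: NONE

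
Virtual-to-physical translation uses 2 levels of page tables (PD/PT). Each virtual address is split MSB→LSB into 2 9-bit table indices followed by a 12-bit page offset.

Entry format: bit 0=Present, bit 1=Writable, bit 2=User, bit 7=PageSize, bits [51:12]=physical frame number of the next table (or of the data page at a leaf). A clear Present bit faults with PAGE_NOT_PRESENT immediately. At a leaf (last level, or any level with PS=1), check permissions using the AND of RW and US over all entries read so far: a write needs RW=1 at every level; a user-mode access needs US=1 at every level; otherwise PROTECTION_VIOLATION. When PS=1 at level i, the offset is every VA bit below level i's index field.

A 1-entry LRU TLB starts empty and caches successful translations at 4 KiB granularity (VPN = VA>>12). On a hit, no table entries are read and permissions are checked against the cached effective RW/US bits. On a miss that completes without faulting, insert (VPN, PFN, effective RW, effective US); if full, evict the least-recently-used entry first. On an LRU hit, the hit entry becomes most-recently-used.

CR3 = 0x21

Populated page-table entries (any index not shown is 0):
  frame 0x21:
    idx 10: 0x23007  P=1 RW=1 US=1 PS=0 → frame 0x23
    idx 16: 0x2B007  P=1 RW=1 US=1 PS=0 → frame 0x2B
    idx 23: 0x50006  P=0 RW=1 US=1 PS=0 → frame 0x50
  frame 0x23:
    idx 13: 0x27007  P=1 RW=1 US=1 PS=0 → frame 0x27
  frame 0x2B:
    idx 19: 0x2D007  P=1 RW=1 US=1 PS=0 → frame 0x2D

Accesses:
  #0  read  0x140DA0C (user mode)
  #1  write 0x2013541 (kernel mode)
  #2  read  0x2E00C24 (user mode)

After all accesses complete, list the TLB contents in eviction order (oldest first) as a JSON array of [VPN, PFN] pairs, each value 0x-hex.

Trace:
#0 VA=0x140DA0C (r,user):
  L0 @0x21[10] → 0x23007  P=1,RW=1,US=1,PS=0
  L1 @0x23[13] → 0x27007  P=1,RW=1,US=1,PS=0
  ⇒ phys 0x27A0C  [2 reads]
#1 VA=0x2013541 (w,kernel):
  L0 @0x21[16] → 0x2B007  P=1,RW=1,US=1,PS=0
  L1 @0x2B[19] → 0x2D007  P=1,RW=1,US=1,PS=0
  ⇒ phys 0x2D541  [2 reads]
#2 VA=0x2E00C24 (r,user):
  L0 @0x21[23] → 0x50006  P=0,RW=1,US=1,PS=0
  ✗ PAGE_NOT_PRESENT  [1 reads]

TLB: [["0x2013", "0x2D"]]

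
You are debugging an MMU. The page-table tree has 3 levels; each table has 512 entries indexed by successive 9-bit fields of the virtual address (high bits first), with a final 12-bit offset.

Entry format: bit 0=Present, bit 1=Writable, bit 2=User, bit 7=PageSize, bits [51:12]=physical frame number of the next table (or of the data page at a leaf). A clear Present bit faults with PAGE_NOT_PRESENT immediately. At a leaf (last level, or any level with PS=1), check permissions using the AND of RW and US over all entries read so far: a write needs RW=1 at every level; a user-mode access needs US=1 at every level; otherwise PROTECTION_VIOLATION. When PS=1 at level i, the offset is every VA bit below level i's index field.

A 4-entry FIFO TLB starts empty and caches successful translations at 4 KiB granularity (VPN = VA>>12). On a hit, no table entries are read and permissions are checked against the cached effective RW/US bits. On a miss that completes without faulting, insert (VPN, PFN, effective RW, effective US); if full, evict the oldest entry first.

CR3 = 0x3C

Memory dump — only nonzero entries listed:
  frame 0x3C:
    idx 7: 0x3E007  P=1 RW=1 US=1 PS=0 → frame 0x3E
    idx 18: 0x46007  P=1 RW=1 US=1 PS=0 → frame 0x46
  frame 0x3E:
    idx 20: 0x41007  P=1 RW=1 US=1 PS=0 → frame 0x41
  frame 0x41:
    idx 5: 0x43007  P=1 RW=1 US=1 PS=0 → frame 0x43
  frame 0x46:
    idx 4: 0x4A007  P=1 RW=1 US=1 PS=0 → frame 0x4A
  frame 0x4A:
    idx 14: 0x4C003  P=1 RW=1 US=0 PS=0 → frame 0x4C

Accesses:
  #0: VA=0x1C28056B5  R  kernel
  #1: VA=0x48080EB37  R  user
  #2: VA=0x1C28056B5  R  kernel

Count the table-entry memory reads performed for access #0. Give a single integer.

Per-access translation:
#0 VA=0x1C28056B5 (r,kernel):
  lvl0: tbl 0x3C, slot 7 ⇒ 0x3E007 (P1/RW1/US1/PS0)
  lvl1: tbl 0x3E, slot 20 ⇒ 0x41007 (P1/RW1/US1/PS0)
  lvl2: tbl 0x41, slot 5 ⇒ 0x43007 (P1/RW1/US1/PS0)
  ⇒ phys 0x436B5  [3 reads]
#1 VA=0x48080EB37 (r,user):
  lvl0: tbl 0x3C, slot 18 ⇒ 0x46007 (P1/RW1/US1/PS0)
  lvl1: tbl 0x46, slot 4 ⇒ 0x4A007 (P1/RW1/US1/PS0)
  lvl2: tbl 0x4A, slot 14 ⇒ 0x4C003 (P1/RW1/US0/PS0)
  ✗ PROTECTION_VIOLATION  [3 reads]
#2 VA=0x1C28056B5 (r,kernel):
  TLB hit vpn=0x1C2805 → PA=0x436B5

Entries read for #0: 3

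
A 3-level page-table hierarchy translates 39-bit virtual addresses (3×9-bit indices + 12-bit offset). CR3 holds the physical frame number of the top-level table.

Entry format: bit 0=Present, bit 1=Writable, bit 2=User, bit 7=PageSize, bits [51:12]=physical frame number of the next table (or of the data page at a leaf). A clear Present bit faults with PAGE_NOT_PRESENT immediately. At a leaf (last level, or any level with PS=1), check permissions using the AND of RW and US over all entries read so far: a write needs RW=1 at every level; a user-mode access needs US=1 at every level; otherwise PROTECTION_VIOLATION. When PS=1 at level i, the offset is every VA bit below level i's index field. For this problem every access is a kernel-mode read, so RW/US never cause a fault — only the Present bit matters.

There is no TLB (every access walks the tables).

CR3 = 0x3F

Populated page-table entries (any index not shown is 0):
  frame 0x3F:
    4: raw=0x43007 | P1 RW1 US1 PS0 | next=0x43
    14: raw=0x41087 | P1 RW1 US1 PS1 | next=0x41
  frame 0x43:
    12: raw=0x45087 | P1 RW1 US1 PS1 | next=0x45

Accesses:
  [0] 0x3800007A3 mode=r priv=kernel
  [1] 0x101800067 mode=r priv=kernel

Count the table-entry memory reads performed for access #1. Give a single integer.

Trace:
#0 VA=0x3800007A3 (r,kernel):
  [0] read 0x3F idx=14: raw=0x41087 flags P=1 W=1 U=1 S=1
  → PA=0x417A3 (huge @L0)  (1 entries read)
#1 VA=0x101800067 (r,kernel):
  [0] read 0x3F idx=4: raw=0x43007 flags P=1 W=1 U=1 S=0
  [1] read 0x43 idx=12: raw=0x45087 flags P=1 W=1 U=1 S=1
  → PA=0x45067 (huge @L1)  (2 entries read)

Entries read for #1: 2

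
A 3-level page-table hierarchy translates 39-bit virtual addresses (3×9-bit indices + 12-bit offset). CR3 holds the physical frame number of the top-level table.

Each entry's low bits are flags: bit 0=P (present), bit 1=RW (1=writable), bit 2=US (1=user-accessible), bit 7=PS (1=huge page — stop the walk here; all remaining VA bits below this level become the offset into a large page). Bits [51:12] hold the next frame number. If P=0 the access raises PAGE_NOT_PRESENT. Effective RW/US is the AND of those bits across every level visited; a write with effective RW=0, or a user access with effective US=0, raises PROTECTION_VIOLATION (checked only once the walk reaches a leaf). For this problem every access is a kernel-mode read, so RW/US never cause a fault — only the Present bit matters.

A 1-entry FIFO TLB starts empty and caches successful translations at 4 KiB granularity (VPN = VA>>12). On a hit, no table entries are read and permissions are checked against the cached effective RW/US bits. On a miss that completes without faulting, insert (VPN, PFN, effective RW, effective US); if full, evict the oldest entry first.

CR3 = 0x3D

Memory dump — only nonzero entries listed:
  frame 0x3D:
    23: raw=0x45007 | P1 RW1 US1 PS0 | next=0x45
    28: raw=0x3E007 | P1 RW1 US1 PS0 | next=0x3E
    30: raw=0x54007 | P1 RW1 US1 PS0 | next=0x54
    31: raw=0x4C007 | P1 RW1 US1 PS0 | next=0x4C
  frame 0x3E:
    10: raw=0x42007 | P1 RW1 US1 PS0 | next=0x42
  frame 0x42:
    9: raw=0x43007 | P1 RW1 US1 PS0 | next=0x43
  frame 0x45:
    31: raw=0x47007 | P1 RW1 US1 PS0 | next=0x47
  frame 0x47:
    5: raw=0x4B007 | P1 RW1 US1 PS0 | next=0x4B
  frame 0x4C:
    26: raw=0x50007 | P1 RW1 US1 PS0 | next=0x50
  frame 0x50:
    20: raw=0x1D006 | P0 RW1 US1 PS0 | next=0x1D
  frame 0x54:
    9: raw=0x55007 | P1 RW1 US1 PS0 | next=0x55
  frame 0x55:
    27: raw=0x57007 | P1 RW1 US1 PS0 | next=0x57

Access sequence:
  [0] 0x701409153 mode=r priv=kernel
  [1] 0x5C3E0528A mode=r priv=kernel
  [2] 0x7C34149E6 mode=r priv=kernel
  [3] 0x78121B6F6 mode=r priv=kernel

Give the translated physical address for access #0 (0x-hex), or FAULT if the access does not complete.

Per-access translation:
#0 VA=0x701409153 (r,kernel):
  [0] read 0x3D idx=28: raw=0x3E007 flags P=1 W=1 U=1 S=0
  [1] read 0x3E idx=10: raw=0x42007 flags P=1 W=1 U=1 S=0
  [2] read 0x42 idx=9: raw=0x43007 flags P=1 W=1 U=1 S=0
  ✓ 0x43153  — 3 lookups
#1 VA=0x5C3E0528A (r,kernel):
  [0] read 0x3D idx=23: raw=0x45007 flags P=1 W=1 U=1 S=0
  [1] read 0x45 idx=31: raw=0x47007 flags P=1 W=1 U=1 S=0
  [2] read 0x47 idx=5: raw=0x4B007 flags P=1 W=1 U=1 S=0
  ✓ 0x4B28A  — 3 lookups
#2 VA=0x7C34149E6 (r,kernel):
  [0] read 0x3D idx=31: raw=0x4C007 flags P=1 W=1 U=1 S=0
  [1] read 0x4C idx=26: raw=0x50007 flags P=1 W=1 U=1 S=0
  [2] read 0x50 idx=20: raw=0x1D006 flags P=0 W=1 U=1 S=0
  ✗ PAGE_NOT_PRESENT  [3 reads]
#3 VA=0x78121B6F6 (r,kernel):
  [0] read 0x3D idx=30: raw=0x54007 flags P=1 W=1 U=1 S=0
  [1] read 0x54 idx=9: raw=0x55007 flags P=1 W=1 U=1 S=0
  [2] read 0x55 idx=27: raw=0x57007 flags P=1 W=1 U=1 S=0
  ✓ 0x576F6  — 3 lookups

Access #0 PA: 0x43153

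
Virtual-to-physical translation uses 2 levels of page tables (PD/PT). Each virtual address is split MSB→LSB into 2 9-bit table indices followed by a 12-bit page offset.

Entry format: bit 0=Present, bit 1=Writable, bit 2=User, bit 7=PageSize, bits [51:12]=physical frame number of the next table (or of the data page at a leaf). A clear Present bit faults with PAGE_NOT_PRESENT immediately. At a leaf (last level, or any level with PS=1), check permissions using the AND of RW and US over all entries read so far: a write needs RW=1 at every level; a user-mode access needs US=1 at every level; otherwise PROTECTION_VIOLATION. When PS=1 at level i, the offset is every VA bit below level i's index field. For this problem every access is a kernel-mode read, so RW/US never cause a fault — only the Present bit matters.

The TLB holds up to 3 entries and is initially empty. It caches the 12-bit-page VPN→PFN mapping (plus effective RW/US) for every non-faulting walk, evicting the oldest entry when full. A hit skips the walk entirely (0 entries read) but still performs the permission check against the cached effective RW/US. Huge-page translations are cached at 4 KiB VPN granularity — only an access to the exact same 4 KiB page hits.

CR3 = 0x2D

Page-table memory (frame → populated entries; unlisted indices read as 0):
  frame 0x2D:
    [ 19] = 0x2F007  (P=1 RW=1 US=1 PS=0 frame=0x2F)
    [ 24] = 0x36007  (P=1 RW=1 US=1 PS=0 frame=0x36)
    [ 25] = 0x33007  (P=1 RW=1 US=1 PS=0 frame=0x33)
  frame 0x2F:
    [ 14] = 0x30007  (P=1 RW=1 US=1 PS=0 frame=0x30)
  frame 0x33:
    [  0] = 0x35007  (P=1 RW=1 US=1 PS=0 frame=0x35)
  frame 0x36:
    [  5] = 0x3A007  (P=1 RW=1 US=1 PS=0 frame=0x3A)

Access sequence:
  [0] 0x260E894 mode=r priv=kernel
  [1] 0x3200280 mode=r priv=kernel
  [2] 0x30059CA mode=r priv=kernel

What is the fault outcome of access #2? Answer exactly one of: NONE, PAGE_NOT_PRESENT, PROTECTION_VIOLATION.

Walk each access:
#0 VA=0x260E894 (r,kernel):
  [0] read 0x2D idx=19: raw=0x2F007 flags P=1 W=1 U=1 S=0
  [1] read 0x2F idx=14: raw=0x30007 flags P=1 W=1 U=1 S=0
  ✓ 0x30894  — 2 lookups
#1 VA=0x3200280 (r,kernel):
  [0] read 0x2D idx=25: raw=0x33007 flags P=1 W=1 U=1 S=0
  [1] read 0x33 idx=0: raw=0x35007 flags P=1 W=1 U=1 S=0
  ✓ 0x35280  — 2 lookups
#2 VA=0x30059CA (r,kernel):
  [0] read 0x2D idx=24: raw=0x36007 flags P=1 W=1 U=1 S=0
  [1] read 0x36 idx=5: raw=0x3A007 flags P=1 W=1 U=1 S=0
  ✓ 0x3A9CA  — 2 lookups

Access #2 fault: NONE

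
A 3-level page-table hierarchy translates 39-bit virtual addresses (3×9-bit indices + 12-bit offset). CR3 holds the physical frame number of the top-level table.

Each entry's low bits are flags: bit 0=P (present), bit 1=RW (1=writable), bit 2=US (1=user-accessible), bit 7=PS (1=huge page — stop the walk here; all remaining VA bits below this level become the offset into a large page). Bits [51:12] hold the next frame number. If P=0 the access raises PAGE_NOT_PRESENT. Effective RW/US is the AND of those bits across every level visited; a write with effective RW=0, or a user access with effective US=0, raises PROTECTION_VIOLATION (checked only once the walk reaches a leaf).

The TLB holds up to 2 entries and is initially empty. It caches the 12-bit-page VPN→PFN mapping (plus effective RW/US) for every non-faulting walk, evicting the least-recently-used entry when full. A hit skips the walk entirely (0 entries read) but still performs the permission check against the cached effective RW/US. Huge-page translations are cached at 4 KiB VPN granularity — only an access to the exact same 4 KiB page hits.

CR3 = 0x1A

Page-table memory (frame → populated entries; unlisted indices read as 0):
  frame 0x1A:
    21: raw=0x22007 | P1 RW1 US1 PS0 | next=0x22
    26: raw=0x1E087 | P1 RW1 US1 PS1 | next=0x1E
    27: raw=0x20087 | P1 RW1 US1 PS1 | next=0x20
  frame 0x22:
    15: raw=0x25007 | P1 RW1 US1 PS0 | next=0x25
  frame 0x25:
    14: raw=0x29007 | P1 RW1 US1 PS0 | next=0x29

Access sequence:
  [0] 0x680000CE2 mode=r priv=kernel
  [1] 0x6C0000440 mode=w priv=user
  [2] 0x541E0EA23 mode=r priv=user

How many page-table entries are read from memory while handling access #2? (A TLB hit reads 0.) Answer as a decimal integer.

Walk each access:
#0 VA=0x680000CE2 (r,kernel):
  L0: frame=0x1A idx=26 entry=0x1E087 [P=1 RW=1 US=1 PS=1]
  ✓ 0x1ECE2 (huge @L0)  — 1 lookups
#1 VA=0x6C0000440 (w,user):
  L0: frame=0x1A idx=27 entry=0x20087 [P=1 RW=1 US=1 PS=1]
  ✓ 0x20440 (huge @L0)  — 1 lookups
#2 VA=0x541E0EA23 (r,user):
  L0: frame=0x1A idx=21 entry=0x22007 [P=1 RW=1 US=1 PS=0]
  L1: frame=0x22 idx=15 entry=0x25007 [P=1 RW=1 US=1 PS=0]
  L2: frame=0x25 idx=14 entry=0x29007 [P=1 RW=1 US=1 PS=0]
  ✓ 0x29A23  — 3 lookups

Entries read for #2: 3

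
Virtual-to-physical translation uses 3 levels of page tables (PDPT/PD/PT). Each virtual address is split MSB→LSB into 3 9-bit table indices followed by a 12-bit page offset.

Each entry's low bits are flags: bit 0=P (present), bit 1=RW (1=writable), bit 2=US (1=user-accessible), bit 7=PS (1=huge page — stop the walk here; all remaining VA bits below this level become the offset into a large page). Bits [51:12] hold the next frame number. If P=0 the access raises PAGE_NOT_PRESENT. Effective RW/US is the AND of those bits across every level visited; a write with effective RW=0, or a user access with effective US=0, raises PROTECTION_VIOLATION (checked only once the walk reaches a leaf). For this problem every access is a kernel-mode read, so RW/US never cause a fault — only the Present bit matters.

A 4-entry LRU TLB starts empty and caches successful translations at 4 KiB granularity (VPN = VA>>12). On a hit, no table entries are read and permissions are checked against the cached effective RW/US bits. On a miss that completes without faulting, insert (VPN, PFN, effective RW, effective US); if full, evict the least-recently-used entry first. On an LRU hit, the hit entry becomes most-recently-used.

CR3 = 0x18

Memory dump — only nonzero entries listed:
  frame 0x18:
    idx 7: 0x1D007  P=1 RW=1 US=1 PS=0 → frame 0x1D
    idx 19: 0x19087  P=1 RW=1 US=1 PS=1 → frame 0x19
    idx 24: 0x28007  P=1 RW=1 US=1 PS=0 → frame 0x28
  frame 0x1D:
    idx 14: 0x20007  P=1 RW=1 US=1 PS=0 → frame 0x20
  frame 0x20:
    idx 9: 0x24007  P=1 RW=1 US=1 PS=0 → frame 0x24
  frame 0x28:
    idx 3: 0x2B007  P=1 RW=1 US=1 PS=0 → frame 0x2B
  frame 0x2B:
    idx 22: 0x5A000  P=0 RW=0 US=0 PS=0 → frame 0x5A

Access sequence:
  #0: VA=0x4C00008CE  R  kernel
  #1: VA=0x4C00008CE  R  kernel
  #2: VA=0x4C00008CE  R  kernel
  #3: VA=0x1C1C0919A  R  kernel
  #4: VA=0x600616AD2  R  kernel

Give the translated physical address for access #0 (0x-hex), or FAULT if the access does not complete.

Walk each access:
#0 VA=0x4C00008CE (r,kernel):
  L0: frame=0x18 idx=19 entry=0x19087 [P=1 RW=1 US=1 PS=1]
  ⇒ phys 0x198CE (huge @L0)  [1 reads]
#1 VA=0x4C00008CE (r,kernel):
  TLB hit vpn=0x4C0000 → PA=0x198CE
#2 VA=0x4C00008CE (r,kernel):
  TLB hit vpn=0x4C0000 → PA=0x198CE
#3 VA=0x1C1C0919A (r,kernel):
  L0: frame=0x18 idx=7 entry=0x1D007 [P=1 RW=1 US=1 PS=0]
  L1: frame=0x1D idx=14 entry=0x20007 [P=1 RW=1 US=1 PS=0]
  L2: frame=0x20 idx=9 entry=0x24007 [P=1 RW=1 US=1 PS=0]
  ⇒ phys 0x2419A  [3 reads]
#4 VA=0x600616AD2 (r,kernel):
  L0: frame=0x18 idx=24 entry=0x28007 [P=1 RW=1 US=1 PS=0]
  L1: frame=0x28 idx=3 entry=0x2B007 [P=1 RW=1 US=1 PS=0]
  L2: frame=0x2B idx=22 entry=0x5A000 [P=0 RW=0 US=0 PS=0]
  → PAGE_NOT_PRESENT  (3 entries read)

Access #0 PA: 0x198CE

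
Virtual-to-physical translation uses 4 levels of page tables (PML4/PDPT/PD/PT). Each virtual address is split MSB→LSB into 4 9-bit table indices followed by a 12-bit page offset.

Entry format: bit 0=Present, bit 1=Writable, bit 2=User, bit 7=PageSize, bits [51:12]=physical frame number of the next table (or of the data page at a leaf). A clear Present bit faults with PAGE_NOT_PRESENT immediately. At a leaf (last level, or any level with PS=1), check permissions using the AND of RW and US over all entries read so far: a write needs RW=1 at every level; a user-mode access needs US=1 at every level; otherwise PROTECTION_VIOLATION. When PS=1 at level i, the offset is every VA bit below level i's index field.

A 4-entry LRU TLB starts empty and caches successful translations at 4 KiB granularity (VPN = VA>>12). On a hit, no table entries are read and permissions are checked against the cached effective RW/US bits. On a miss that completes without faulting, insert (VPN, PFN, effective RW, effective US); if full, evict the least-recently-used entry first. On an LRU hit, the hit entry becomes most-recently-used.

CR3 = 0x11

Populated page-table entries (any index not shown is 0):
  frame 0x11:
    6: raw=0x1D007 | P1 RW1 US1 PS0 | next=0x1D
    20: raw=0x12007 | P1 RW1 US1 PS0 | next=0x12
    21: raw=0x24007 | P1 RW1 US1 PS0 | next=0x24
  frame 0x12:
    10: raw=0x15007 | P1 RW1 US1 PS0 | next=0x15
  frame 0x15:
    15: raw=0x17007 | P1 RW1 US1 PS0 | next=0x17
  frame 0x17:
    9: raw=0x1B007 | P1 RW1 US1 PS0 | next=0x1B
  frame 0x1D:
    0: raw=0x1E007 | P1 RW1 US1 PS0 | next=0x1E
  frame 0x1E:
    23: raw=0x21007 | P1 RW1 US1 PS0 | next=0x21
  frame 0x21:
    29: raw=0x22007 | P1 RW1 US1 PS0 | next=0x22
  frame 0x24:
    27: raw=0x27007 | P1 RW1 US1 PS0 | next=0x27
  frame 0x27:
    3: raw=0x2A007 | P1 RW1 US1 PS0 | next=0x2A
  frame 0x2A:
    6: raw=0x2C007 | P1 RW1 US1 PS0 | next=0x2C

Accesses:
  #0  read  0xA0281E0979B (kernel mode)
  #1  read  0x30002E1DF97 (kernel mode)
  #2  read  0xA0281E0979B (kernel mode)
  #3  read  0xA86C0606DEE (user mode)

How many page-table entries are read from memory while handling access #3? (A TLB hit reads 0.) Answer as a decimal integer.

Walk each access:
#0 VA=0xA0281E0979B (r,kernel):
  lvl0: tbl 0x11, slot 20 ⇒ 0x12007 (P1/RW1/US1/PS0)
  lvl1: tbl 0x12, slot 10 ⇒ 0x15007 (P1/RW1/US1/PS0)
  lvl2: tbl 0x15, slot 15 ⇒ 0x17007 (P1/RW1/US1/PS0)
  lvl3: tbl 0x17, slot 9 ⇒ 0x1B007 (P1/RW1/US1/PS0)
  → PA=0x1B79B  (4 entries read)
#1 VA=0x30002E1DF97 (r,kernel):
  lvl0: tbl 0x11, slot 6 ⇒ 0x1D007 (P1/RW1/US1/PS0)
  lvl1: tbl 0x1D, slot 0 ⇒ 0x1E007 (P1/RW1/US1/PS0)
  lvl2: tbl 0x1E, slot 23 ⇒ 0x21007 (P1/RW1/US1/PS0)
  lvl3: tbl 0x21, slot 29 ⇒ 0x22007 (P1/RW1/US1/PS0)
  → PA=0x22F97  (4 entries read)
#2 VA=0xA0281E0979B (r,kernel):
  TLB hit vpn=0xA0281E09 → PA=0x1B79B
#3 VA=0xA86C0606DEE (r,user):
  lvl0: tbl 0x11, slot 21 ⇒ 0x24007 (P1/RW1/US1/PS0)
  lvl1: tbl 0x24, slot 27 ⇒ 0x27007 (P1/RW1/US1/PS0)
  lvl2: tbl 0x27, slot 3 ⇒ 0x2A007 (P1/RW1/US1/PS0)
  lvl3: tbl 0x2A, slot 6 ⇒ 0x2C007 (P1/RW1/US1/PS0)
  → PA=0x2CDEE  (4 entries read)

Entries read for #3: 4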